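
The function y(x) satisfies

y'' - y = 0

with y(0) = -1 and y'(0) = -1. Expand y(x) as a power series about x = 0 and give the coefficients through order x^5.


Ansatz: y(x) = sum_{n>=0} a_n x^n, so y'(x) = sum_{n>=1} n a_n x^(n-1) and y''(x) = sum_{n>=2} n(n-1) a_n x^(n-2).
Substitute into P(x) y'' + Q(x) y' + R(x) y = 0 with P(x) = 1, Q(x) = 0, R(x) = -1, and match powers of x.
Initial conditions: a_0 = -1, a_1 = -1.
Setting the coefficient of each power of x to zero and solving order by order (substituting the coefficients already found):
  x^0: 2 a_2 - a_0 = 0  ->  2 a_2 = a_0 = -1  ->  a_2 = -1/2
  x^1: 6 a_3 - a_1 = 0  ->  6 a_3 = a_1 = -1  ->  a_3 = -1/6
  x^2: 12 a_4 - a_2 = 0  ->  12 a_4 = a_2 = -1/2  ->  a_4 = -1/24
  x^3: 20 a_5 - a_3 = 0  ->  20 a_5 = a_3 = -1/6  ->  a_5 = -1/120
Truncated series: y(x) = -1 - x - (1/2) x^2 - (1/6) x^3 - (1/24) x^4 - (1/120) x^5 + O(x^6).

a_0 = -1; a_1 = -1; a_2 = -1/2; a_3 = -1/6; a_4 = -1/24; a_5 = -1/120


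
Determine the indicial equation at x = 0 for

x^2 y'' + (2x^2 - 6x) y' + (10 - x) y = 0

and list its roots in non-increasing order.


Divide by x^2 to reach normal form y'' + P_1(x) y' + P_2(x) y = 0 with P_1(x) = 2 - 6/x and P_2(x) = -1/x + 10/x^2.
x = 0 is a singular point because the y'-coefficient 2 - 6/x has a pole at x = 0 and the y-coefficient -1/x + 10/x^2 has a pole at x = 0.
It is a regular singular point because x P_1(x) = p(x) = 2x - 6 and x^2 P_2(x) = q(x) = 10 - x are polynomials, hence analytic at x = 0.
p(0) = -6,  q(0) = 10.
Indicial equation: r(r-1) + p(0) r + q(0) = 0, i.e. r^2 + (p(0) - 1) r + q(0) = 0, i.e. r^2 - 7 r + 10 = 0.
Discriminant: (-7)^2 - 4(10) = 9, so r = (7 ± 3)/2.
Solving: r_1 = 5, r_2 = 2.

indicial: r^2 - 7 r + 10 = 0; roots r_1 = 5, r_2 = 2


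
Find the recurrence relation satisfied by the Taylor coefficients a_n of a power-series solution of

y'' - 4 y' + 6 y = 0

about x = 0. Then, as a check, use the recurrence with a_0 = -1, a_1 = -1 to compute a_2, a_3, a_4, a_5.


Substitute y = sum_n a_n x^n.
y''(x) has coefficient (n+2)(n+1) a_{n+2} at x^n;
-4 y'(x) has coefficient -4 (n+1) a_{n+1} at x^n;
6 y(x) has coefficient 6 a_n at x^n.
Matching x^n: (n+2)(n+1) a_{n+2} - 4 (n+1) a_{n+1} + 6 a_n = 0.
Thus a_{n+2} = [4 (n+1) a_{n+1} - 6 a_n] / ((n+1)(n+2)).

Check with a_0 = -1, a_1 = -1 (apply the recurrence for n = 0, 1, 2, 3): a_0 = -1, a_1 = -1, a_2 = 1, a_3 = 7/3, a_4 = 11/6, a_5 = 23/30.

a_(n+2) = [4 (n+1) a_(n+1) - 6 a_n] / ((n+1)(n+2)); check: a_0 = -1, a_1 = -1, a_2 = 1, a_3 = 7/3, a_4 = 11/6, a_5 = 23/30


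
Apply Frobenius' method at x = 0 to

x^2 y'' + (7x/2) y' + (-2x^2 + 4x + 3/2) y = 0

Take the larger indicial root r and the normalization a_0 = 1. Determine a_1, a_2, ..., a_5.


Write in Frobenius form y'' + (p(x)/x) y' + (q(x)/x^2) y = 0:
  p(x) = 7/2,  q(x) = -2x^2 + 4x + 3/2.
Indicial equation: r(r-1) + (7/2) r + (3/2) = 0 -> roots r_1 = -1, r_2 = -3/2.
Take r = r_1 = -1. Let y(x) = x^r sum_{n>=0} a_n x^n with a_0 = 1.
Substitute y = x^r sum a_n x^n and match x^{r+n}. The recurrence is
  D(n) a_n + 4 a_{n-1} - 2 a_{n-2} = 0,  where D(n) = (r+n)(r+n-1) + (7/2)(r+n) + (3/2).
  a_n = [-4 a_{n-1} + 2 a_{n-2}] / D(n).
Since the indicial polynomial factors as (r - r_1)(r - r_2), D(n) = (r_1 + n - r_1)(r_1 + n - r_2) = n(n + 1/2).
Evaluating step by step (a_0 = 1):
  n = 1: D(1) = 1(1 + 1/2) = 3/2; numerator = -4(1) = -4; a_1 = (-4)/(3/2) = -8/3
  n = 2: D(2) = 2(2 + 1/2) = 5; numerator = -4(-8/3) + 2(1) = 38/3; a_2 = (38/3)/(5) = 38/15
  n = 3: D(3) = 3(3 + 1/2) = 21/2; numerator = -4(38/15) + 2(-8/3) = -232/15; a_3 = (-232/15)/(21/2) = -464/315
  n = 4: D(4) = 4(4 + 1/2) = 18; numerator = -4(-464/315) + 2(38/15) = 3452/315; a_4 = (3452/315)/(18) = 1726/2835
  n = 5: D(5) = 5(5 + 1/2) = 55/2; numerator = -4(1726/2835) + 2(-464/315) = -15256/2835; a_5 = (-15256/2835)/(55/2) = -30512/155925

r = -1; a_0 = 1; a_1 = -8/3; a_2 = 38/15; a_3 = -464/315; a_4 = 1726/2835; a_5 = -30512/155925


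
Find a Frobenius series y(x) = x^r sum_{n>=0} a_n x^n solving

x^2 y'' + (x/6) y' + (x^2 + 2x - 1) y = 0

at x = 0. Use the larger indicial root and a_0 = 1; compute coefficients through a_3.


Write in Frobenius form y'' + (p(x)/x) y' + (q(x)/x^2) y = 0:
  p(x) = 1/6,  q(x) = x^2 + 2x - 1.
Indicial equation: r(r-1) + (1/6) r + (-1) = 0 -> roots r_1 = 3/2, r_2 = -2/3.
Take r = r_1 = 3/2. Let y(x) = x^r sum_{n>=0} a_n x^n with a_0 = 1.
Substitute y = x^r sum a_n x^n and match x^{r+n}. The recurrence is
  D(n) a_n + 2 a_{n-1} + 1 a_{n-2} = 0,  where D(n) = (r+n)(r+n-1) + (1/6)(r+n) + (-1).
  a_n = [-2 a_{n-1} - 1 a_{n-2}] / D(n).
Since the indicial polynomial factors as (r - r_1)(r - r_2), D(n) = (r_1 + n - r_1)(r_1 + n - r_2) = n(n + 13/6).
Evaluating step by step (a_0 = 1):
  n = 1: D(1) = 1(1 + 13/6) = 19/6; numerator = -2(1) = -2; a_1 = (-2)/(19/6) = -12/19
  n = 2: D(2) = 2(2 + 13/6) = 25/3; numerator = -2(-12/19) - 1(1) = 5/19; a_2 = (5/19)/(25/3) = 3/95
  n = 3: D(3) = 3(3 + 13/6) = 31/2; numerator = -2(3/95) - 1(-12/19) = 54/95; a_3 = (54/95)/(31/2) = 108/2945

r = 3/2; a_0 = 1; a_1 = -12/19; a_2 = 3/95; a_3 = 108/2945


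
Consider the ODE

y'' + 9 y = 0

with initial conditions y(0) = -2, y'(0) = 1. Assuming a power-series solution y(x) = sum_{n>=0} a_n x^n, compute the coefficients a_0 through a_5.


Ansatz: y(x) = sum_{n>=0} a_n x^n, so y'(x) = sum_{n>=1} n a_n x^(n-1) and y''(x) = sum_{n>=2} n(n-1) a_n x^(n-2).
Substitute into P(x) y'' + Q(x) y' + R(x) y = 0 with P(x) = 1, Q(x) = 0, R(x) = 9, and match powers of x.
Initial conditions: a_0 = -2, a_1 = 1.
Setting the coefficient of each power of x to zero and solving order by order (substituting the coefficients already found):
  x^0: 2 a_2 + 9 a_0 = 0  ->  2 a_2 = -9 a_0 = 18  ->  a_2 = 9
  x^1: 6 a_3 + 9 a_1 = 0  ->  6 a_3 = -9 a_1 = -9  ->  a_3 = -3/2
  x^2: 12 a_4 + 9 a_2 = 0  ->  12 a_4 = -9 a_2 = -81  ->  a_4 = -27/4
  x^3: 20 a_5 + 9 a_3 = 0  ->  20 a_5 = -9 a_3 = 27/2  ->  a_5 = 27/40
Truncated series: y(x) = -2 + x + 9 x^2 - (3/2) x^3 - (27/4) x^4 + (27/40) x^5 + O(x^6).

a_0 = -2; a_1 = 1; a_2 = 9; a_3 = -3/2; a_4 = -27/4; a_5 = 27/40


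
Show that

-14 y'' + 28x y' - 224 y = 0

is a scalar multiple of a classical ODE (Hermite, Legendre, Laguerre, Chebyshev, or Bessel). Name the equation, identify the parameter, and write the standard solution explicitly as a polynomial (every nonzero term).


All three coefficients share the factor -14; dividing through by -14 gives  y'' - 2x y' + 16 y = 0.
This matches the Hermite equation y'' - 2x y' + 2n y = 0 with 2n = 16, so n = 8; the polynomial solution is H_8(x).
With y = sum_k a_k x^k, matching x^k gives (k+2)(k+1) a_{k+2} = 2(k - n) a_k = 2(k - 8) a_k. The right side vanishes at k = 8, so the series with the parity of 8 terminates at degree 8.
Standard normalization: leading coefficient of H_n is 2^n, so a_8 = 2^8 = 256. Work downward with a_k = (k+1)(k+2) a_{k+2} / (2(k - n)):
  a_6 = (7)(8)(256) / (2(6 - 8)) = 14336/(-4) = -3584
  a_4 = (5)(6)(-3584) / (2(4 - 8)) = -107520/(-8) = 13440
  a_2 = (3)(4)(13440) / (2(2 - 8)) = 161280/(-12) = -13440
  a_0 = (1)(2)(-13440) / (2(0 - 8)) = -26880/(-16) = 1680
Hence H_8(x) = 256 x^8 - 3584 x^6 + 13440 x^4 - 13440 x^2 + 1680.

H_8(x); series = 256 x^8 - 3584 x^6 + 13440 x^4 - 13440 x^2 + 1680


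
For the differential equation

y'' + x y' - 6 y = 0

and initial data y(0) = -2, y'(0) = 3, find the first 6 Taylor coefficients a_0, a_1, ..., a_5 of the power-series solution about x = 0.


Ansatz: y(x) = sum_{n>=0} a_n x^n, so y'(x) = sum_{n>=1} n a_n x^(n-1) and y''(x) = sum_{n>=2} n(n-1) a_n x^(n-2).
Substitute into P(x) y'' + Q(x) y' + R(x) y = 0 with P(x) = 1, Q(x) = x, R(x) = -6, and match powers of x.
Initial conditions: a_0 = -2, a_1 = 3.
Setting the coefficient of each power of x to zero and solving order by order (substituting the coefficients already found):
  x^0: 2 a_2 - 6 a_0 = 0  ->  2 a_2 = 6 a_0 = -12  ->  a_2 = -6
  x^1: 6 a_3 - 5 a_1 = 0  ->  6 a_3 = 5 a_1 = 15  ->  a_3 = 5/2
  x^2: 12 a_4 - 4 a_2 = 0  ->  12 a_4 = 4 a_2 = -24  ->  a_4 = -2
  x^3: 20 a_5 - 3 a_3 = 0  ->  20 a_5 = 3 a_3 = 15/2  ->  a_5 = 3/8
Truncated series: y(x) = -2 + 3 x - 6 x^2 + (5/2) x^3 - 2 x^4 + (3/8) x^5 + O(x^6).

a_0 = -2; a_1 = 3; a_2 = -6; a_3 = 5/2; a_4 = -2; a_5 = 3/8


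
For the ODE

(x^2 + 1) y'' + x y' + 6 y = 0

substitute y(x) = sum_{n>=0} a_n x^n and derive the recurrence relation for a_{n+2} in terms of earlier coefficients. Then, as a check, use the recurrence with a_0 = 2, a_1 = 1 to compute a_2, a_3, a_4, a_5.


Substitute y = sum_n a_n x^n.
(1 + 1 x^2) y'' contributes (n+2)(n+1) a_{n+2} + n(n-1) a_n at x^n.
x y'(x) contributes n a_n at x^n.
6 y(x) contributes 6 a_n at x^n.
Matching x^n: (n+2)(n+1) a_{n+2} + (n(n-1) + n + 6) a_n = 0.
Thus a_{n+2} = (-n(n-1) - n - 6) / ((n+1)(n+2)) * a_n.

Check with a_0 = 2, a_1 = 1 (apply the recurrence for n = 0, 1, 2, 3): a_0 = 2, a_1 = 1, a_2 = -6, a_3 = -7/6, a_4 = 5, a_5 = 7/8.

a_(n+2) = (-n(n-1) - n - 6) / ((n+1)(n+2)) * a_n; check: a_0 = 2, a_1 = 1, a_2 = -6, a_3 = -7/6, a_4 = 5, a_5 = 7/8


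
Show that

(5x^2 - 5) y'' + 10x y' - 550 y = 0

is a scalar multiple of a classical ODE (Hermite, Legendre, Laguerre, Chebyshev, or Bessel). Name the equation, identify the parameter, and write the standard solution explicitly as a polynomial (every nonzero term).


All three coefficients share the factor -5; dividing through by -5 gives  (1 - x^2) y'' - 2x y' + 110 y = 0.
This matches the Legendre equation (1 - x^2) y'' - 2x y' + n(n+1) y = 0 (note the -2x y' term) with n(n+1) = 110, so n = 10; the polynomial solution is P_10(x).
With y = sum_k a_k x^k, matching x^k gives (k+2)(k+1) a_{k+2} = [k(k+1) - n(n+1)] a_k = (k - 10)(k + 11) a_k. The right side vanishes at k = 10, so the series with the parity of 10 terminates at degree 10.
Standard normalization (P_n(1) = 1): leading coefficient (2n)!/(2^n (n!)^2) = 2432902008176640000/(1024*13168189440000) = 46189/256, so a_10 = 46189/256. Work downward with a_k = (k+1)(k+2) a_{k+2} / ((k - 10)(k + 11)):
  a_8 = (9)(10)(46189/256) / ((8 - 10)(8 + 11)) = (2078505/128)/(-38) = -109395/256
  a_6 = (7)(8)(-109395/256) / ((6 - 10)(6 + 11)) = (-765765/32)/(-68) = 45045/128
  a_4 = (5)(6)(45045/128) / ((4 - 10)(4 + 11)) = (675675/64)/(-90) = -15015/128
  a_2 = (3)(4)(-15015/128) / ((2 - 10)(2 + 11)) = (-45045/32)/(-104) = 3465/256
  a_0 = (1)(2)(3465/256) / ((0 - 10)(0 + 11)) = (3465/128)/(-110) = -63/256
Hence P_10(x) = 46189 x^10/256 - 109395 x^8/256 + 45045 x^6/128 - 15015 x^4/128 + 3465 x^2/256 - 63/256.

P_10(x); series = 46189 x^10/256 - 109395 x^8/256 + 45045 x^6/128 - 15015 x^4/128 + 3465 x^2/256 - 63/256


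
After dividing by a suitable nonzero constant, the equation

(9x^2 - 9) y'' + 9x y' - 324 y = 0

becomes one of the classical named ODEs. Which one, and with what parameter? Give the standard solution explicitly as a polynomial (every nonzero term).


All three coefficients share the factor -9; dividing through by -9 gives  (1 - x^2) y'' - x y' + 36 y = 0.
This matches the Chebyshev equation (1 - x^2) y'' - x y' + n^2 y = 0 (note the -x y' term, not -2x y') with n^2 = 36, so n = 6; the polynomial solution is T_6(x).
With y = sum_k a_k x^k, matching x^k gives (k+2)(k+1) a_{k+2} = (k^2 - n^2) a_k = (k - 6)(k + 6) a_k. The right side vanishes at k = 6, so the series with the parity of 6 terminates at degree 6.
Standard normalization: leading coefficient of T_n is 2^(n-1), so a_6 = 2^5 = 32. Work downward with a_k = (k+1)(k+2) a_{k+2} / ((k - 6)(k + 6)):
  a_4 = (5)(6)(32) / ((4 - 6)(4 + 6)) = 960/(-20) = -48
  a_2 = (3)(4)(-48) / ((2 - 6)(2 + 6)) = -576/(-32) = 18
  a_0 = (1)(2)(18) / ((0 - 6)(0 + 6)) = 36/(-36) = -1
Hence T_6(x) = 32 x^6 - 48 x^4 + 18 x^2 - 1.

T_6(x); series = 32 x^6 - 48 x^4 + 18 x^2 - 1


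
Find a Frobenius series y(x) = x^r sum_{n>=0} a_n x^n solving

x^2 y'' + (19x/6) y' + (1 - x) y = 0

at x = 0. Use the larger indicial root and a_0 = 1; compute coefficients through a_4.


Write in Frobenius form y'' + (p(x)/x) y' + (q(x)/x^2) y = 0:
  p(x) = 19/6,  q(x) = 1 - x.
Indicial equation: r(r-1) + (19/6) r + (1) = 0 -> roots r_1 = -2/3, r_2 = -3/2.
Take r = r_1 = -2/3. Let y(x) = x^r sum_{n>=0} a_n x^n with a_0 = 1.
Substitute y = x^r sum a_n x^n and match x^{r+n}. The recurrence is
  D(n) a_n - 1 a_{n-1} = 0,  where D(n) = (r+n)(r+n-1) + (19/6)(r+n) + (1).
  a_n = 1 / D(n) * a_{n-1}.
Since the indicial polynomial factors as (r - r_1)(r - r_2), D(n) = (r_1 + n - r_1)(r_1 + n - r_2) = n(n + 5/6).
Evaluating step by step (a_0 = 1):
  n = 1: D(1) = 1(1 + 5/6) = 11/6; numerator = 1(1) = 1; a_1 = (1)/(11/6) = 6/11
  n = 2: D(2) = 2(2 + 5/6) = 17/3; numerator = 1(6/11) = 6/11; a_2 = (6/11)/(17/3) = 18/187
  n = 3: D(3) = 3(3 + 5/6) = 23/2; numerator = 1(18/187) = 18/187; a_3 = (18/187)/(23/2) = 36/4301
  n = 4: D(4) = 4(4 + 5/6) = 58/3; numerator = 1(36/4301) = 36/4301; a_4 = (36/4301)/(58/3) = 54/124729

r = -2/3; a_0 = 1; a_1 = 6/11; a_2 = 18/187; a_3 = 36/4301; a_4 = 54/124729


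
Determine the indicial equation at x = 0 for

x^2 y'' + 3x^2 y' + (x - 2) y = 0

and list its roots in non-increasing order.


Divide by x^2 to reach normal form y'' + P_1(x) y' + P_2(x) y = 0 with P_1(x) = 3 and P_2(x) = 1/x - 2/x^2.
x = 0 is a singular point because the y-coefficient 1/x - 2/x^2 has a pole at x = 0.
It is a regular singular point because x P_1(x) = p(x) = 3x and x^2 P_2(x) = q(x) = x - 2 are polynomials, hence analytic at x = 0.
p(0) = 0,  q(0) = -2.
Indicial equation: r(r-1) + p(0) r + q(0) = 0, i.e. r^2 + (p(0) - 1) r + q(0) = 0, i.e. r^2 - 1 r - 2 = 0.
Discriminant: (-1)^2 - 4(-2) = 9, so r = (1 ± 3)/2.
Solving: r_1 = 2, r_2 = -1.

indicial: r^2 - 1 r - 2 = 0; roots r_1 = 2, r_2 = -1


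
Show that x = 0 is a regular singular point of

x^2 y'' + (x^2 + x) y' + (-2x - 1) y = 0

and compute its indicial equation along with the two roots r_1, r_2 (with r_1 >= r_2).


Divide by x^2 to reach normal form y'' + P_1(x) y' + P_2(x) y = 0 with P_1(x) = 1 + 1/x and P_2(x) = -2/x - 1/x^2.
x = 0 is a singular point because the y'-coefficient 1 + 1/x has a pole at x = 0 and the y-coefficient -2/x - 1/x^2 has a pole at x = 0.
It is a regular singular point because x P_1(x) = p(x) = x + 1 and x^2 P_2(x) = q(x) = -2x - 1 are polynomials, hence analytic at x = 0.
p(0) = 1,  q(0) = -1.
Indicial equation: r(r-1) + p(0) r + q(0) = 0, i.e. r^2 + (p(0) - 1) r + q(0) = 0, i.e. r^2 - 1 = 0.
Discriminant: (0)^2 - 4(-1) = 4, so r = (0 ± 2)/2.
Solving: r_1 = 1, r_2 = -1.

indicial: r^2 - 1 = 0; roots r_1 = 1, r_2 = -1


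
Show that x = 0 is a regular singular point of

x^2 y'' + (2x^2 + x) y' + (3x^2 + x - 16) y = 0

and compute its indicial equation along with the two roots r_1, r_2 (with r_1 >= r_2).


Divide by x^2 to reach normal form y'' + P_1(x) y' + P_2(x) y = 0 with P_1(x) = 2 + 1/x and P_2(x) = 3 + 1/x - 16/x^2.
x = 0 is a singular point because the y'-coefficient 2 + 1/x has a pole at x = 0 and the y-coefficient 3 + 1/x - 16/x^2 has a pole at x = 0.
It is a regular singular point because x P_1(x) = p(x) = 2x + 1 and x^2 P_2(x) = q(x) = 3x^2 + x - 16 are polynomials, hence analytic at x = 0.
p(0) = 1,  q(0) = -16.
Indicial equation: r(r-1) + p(0) r + q(0) = 0, i.e. r^2 + (p(0) - 1) r + q(0) = 0, i.e. r^2 - 16 = 0.
Discriminant: (0)^2 - 4(-16) = 64, so r = (0 ± 8)/2.
Solving: r_1 = 4, r_2 = -4.

indicial: r^2 - 16 = 0; roots r_1 = 4, r_2 = -4


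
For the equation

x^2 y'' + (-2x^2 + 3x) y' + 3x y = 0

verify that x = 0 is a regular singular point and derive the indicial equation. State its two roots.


Divide by x^2 to reach normal form y'' + P_1(x) y' + P_2(x) y = 0 with P_1(x) = -2 + 3/x and P_2(x) = 3/x.
x = 0 is a singular point because the y'-coefficient -2 + 3/x has a pole at x = 0 and the y-coefficient 3/x has a pole at x = 0.
It is a regular singular point because x P_1(x) = p(x) = 3 - 2x and x^2 P_2(x) = q(x) = 3x are polynomials, hence analytic at x = 0.
p(0) = 3,  q(0) = 0.
Indicial equation: r(r-1) + p(0) r + q(0) = 0, i.e. r^2 + (p(0) - 1) r + q(0) = 0, i.e. r^2 + 2 r = 0.
Discriminant: (2)^2 - 4(0) = 4, so r = (-2 ± 2)/2.
Solving: r_1 = 0, r_2 = -2.

indicial: r^2 + 2 r = 0; roots r_1 = 0, r_2 = -2


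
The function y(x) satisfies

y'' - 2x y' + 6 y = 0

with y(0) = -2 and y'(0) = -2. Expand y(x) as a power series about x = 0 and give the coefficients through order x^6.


Ansatz: y(x) = sum_{n>=0} a_n x^n, so y'(x) = sum_{n>=1} n a_n x^(n-1) and y''(x) = sum_{n>=2} n(n-1) a_n x^(n-2).
Substitute into P(x) y'' + Q(x) y' + R(x) y = 0 with P(x) = 1, Q(x) = -2x, R(x) = 6, and match powers of x.
Initial conditions: a_0 = -2, a_1 = -2.
Setting the coefficient of each power of x to zero and solving order by order (substituting the coefficients already found):
  x^0: 2 a_2 + 6 a_0 = 0  ->  2 a_2 = -6 a_0 = 12  ->  a_2 = 6
  x^1: 6 a_3 + 4 a_1 = 0  ->  6 a_3 = -4 a_1 = 8  ->  a_3 = 4/3
  x^2: 12 a_4 + 2 a_2 = 0  ->  12 a_4 = -2 a_2 = -12  ->  a_4 = -1
  x^3: 20 a_5 = 0  ->  a_5 = 0
  x^4: 30 a_6 - 2 a_4 = 0  ->  30 a_6 = 2 a_4 = -2  ->  a_6 = -1/15
Truncated series: y(x) = -2 - 2 x + 6 x^2 + (4/3) x^3 - x^4 - (1/15) x^6 + O(x^7).

a_0 = -2; a_1 = -2; a_2 = 6; a_3 = 4/3; a_4 = -1; a_5 = 0; a_6 = -1/15


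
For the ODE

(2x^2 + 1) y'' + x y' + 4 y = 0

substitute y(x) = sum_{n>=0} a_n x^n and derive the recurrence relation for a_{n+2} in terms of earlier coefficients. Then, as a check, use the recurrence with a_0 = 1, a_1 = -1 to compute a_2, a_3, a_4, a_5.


Substitute y = sum_n a_n x^n.
(1 + 2 x^2) y'' contributes (n+2)(n+1) a_{n+2} + 2 n(n-1) a_n at x^n.
x y'(x) contributes n a_n at x^n.
4 y(x) contributes 4 a_n at x^n.
Matching x^n: (n+2)(n+1) a_{n+2} + (2 n(n-1) + n + 4) a_n = 0.
Thus a_{n+2} = (-2 n(n-1) - n - 4) / ((n+1)(n+2)) * a_n.

Check with a_0 = 1, a_1 = -1 (apply the recurrence for n = 0, 1, 2, 3): a_0 = 1, a_1 = -1, a_2 = -2, a_3 = 5/6, a_4 = 5/3, a_5 = -19/24.

a_(n+2) = (-2 n(n-1) - n - 4) / ((n+1)(n+2)) * a_n; check: a_0 = 1, a_1 = -1, a_2 = -2, a_3 = 5/6, a_4 = 5/3, a_5 = -19/24


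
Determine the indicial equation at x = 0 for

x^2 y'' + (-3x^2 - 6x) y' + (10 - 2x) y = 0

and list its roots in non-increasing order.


Divide by x^2 to reach normal form y'' + P_1(x) y' + P_2(x) y = 0 with P_1(x) = -3 - 6/x and P_2(x) = -2/x + 10/x^2.
x = 0 is a singular point because the y'-coefficient -3 - 6/x has a pole at x = 0 and the y-coefficient -2/x + 10/x^2 has a pole at x = 0.
It is a regular singular point because x P_1(x) = p(x) = -3x - 6 and x^2 P_2(x) = q(x) = 10 - 2x are polynomials, hence analytic at x = 0.
p(0) = -6,  q(0) = 10.
Indicial equation: r(r-1) + p(0) r + q(0) = 0, i.e. r^2 + (p(0) - 1) r + q(0) = 0, i.e. r^2 - 7 r + 10 = 0.
Discriminant: (-7)^2 - 4(10) = 9, so r = (7 ± 3)/2.
Solving: r_1 = 5, r_2 = 2.

indicial: r^2 - 7 r + 10 = 0; roots r_1 = 5, r_2 = 2


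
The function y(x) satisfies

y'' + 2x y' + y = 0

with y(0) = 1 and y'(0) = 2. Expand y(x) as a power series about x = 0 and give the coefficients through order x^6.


Ansatz: y(x) = sum_{n>=0} a_n x^n, so y'(x) = sum_{n>=1} n a_n x^(n-1) and y''(x) = sum_{n>=2} n(n-1) a_n x^(n-2).
Substitute into P(x) y'' + Q(x) y' + R(x) y = 0 with P(x) = 1, Q(x) = 2x, R(x) = 1, and match powers of x.
Initial conditions: a_0 = 1, a_1 = 2.
Setting the coefficient of each power of x to zero and solving order by order (substituting the coefficients already found):
  x^0: 2 a_2 + a_0 = 0  ->  2 a_2 = -a_0 = -1  ->  a_2 = -1/2
  x^1: 6 a_3 + 3 a_1 = 0  ->  6 a_3 = -3 a_1 = -6  ->  a_3 = -1
  x^2: 12 a_4 + 5 a_2 = 0  ->  12 a_4 = -5 a_2 = 5/2  ->  a_4 = 5/24
  x^3: 20 a_5 + 7 a_3 = 0  ->  20 a_5 = -7 a_3 = 7  ->  a_5 = 7/20
  x^4: 30 a_6 + 9 a_4 = 0  ->  30 a_6 = -9 a_4 = -15/8  ->  a_6 = -1/16
Truncated series: y(x) = 1 + 2 x - (1/2) x^2 - x^3 + (5/24) x^4 + (7/20) x^5 - (1/16) x^6 + O(x^7).

a_0 = 1; a_1 = 2; a_2 = -1/2; a_3 = -1; a_4 = 5/24; a_5 = 7/20; a_6 = -1/16


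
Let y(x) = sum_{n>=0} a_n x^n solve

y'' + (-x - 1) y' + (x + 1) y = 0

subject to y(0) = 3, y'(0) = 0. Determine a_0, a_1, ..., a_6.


Ansatz: y(x) = sum_{n>=0} a_n x^n, so y'(x) = sum_{n>=1} n a_n x^(n-1) and y''(x) = sum_{n>=2} n(n-1) a_n x^(n-2).
Substitute into P(x) y'' + Q(x) y' + R(x) y = 0 with P(x) = 1, Q(x) = -x - 1, R(x) = x + 1, and match powers of x.
Initial conditions: a_0 = 3, a_1 = 0.
Setting the coefficient of each power of x to zero and solving order by order (substituting the coefficients already found):
  x^0: 2 a_2 - a_1 + a_0 = 0  ->  2 a_2 = a_1 - a_0 = -3  ->  a_2 = -3/2
  x^1: 6 a_3 - 2 a_2 + a_0 = 0  ->  6 a_3 = 2 a_2 - a_0 = -6  ->  a_3 = -1
  x^2: 12 a_4 - 3 a_3 - a_2 + a_1 = 0  ->  12 a_4 = 3 a_3 + a_2 - a_1 = -9/2  ->  a_4 = -3/8
  x^3: 20 a_5 - 4 a_4 - 2 a_3 + a_2 = 0  ->  20 a_5 = 4 a_4 + 2 a_3 - a_2 = -2  ->  a_5 = -1/10
  x^4: 30 a_6 - 5 a_5 - 3 a_4 + a_3 = 0  ->  30 a_6 = 5 a_5 + 3 a_4 - a_3 = -5/8  ->  a_6 = -1/48
Truncated series: y(x) = 3 - (3/2) x^2 - x^3 - (3/8) x^4 - (1/10) x^5 - (1/48) x^6 + O(x^7).

a_0 = 3; a_1 = 0; a_2 = -3/2; a_3 = -1; a_4 = -3/8; a_5 = -1/10; a_6 = -1/48


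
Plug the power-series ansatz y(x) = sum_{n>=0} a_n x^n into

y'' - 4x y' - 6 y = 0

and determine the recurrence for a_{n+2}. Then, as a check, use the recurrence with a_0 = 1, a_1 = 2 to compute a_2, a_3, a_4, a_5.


Substitute y = sum_n a_n x^n.
y''(x) has coefficient (n+2)(n+1) a_{n+2} at x^n;
-4 x y'(x) has coefficient -4 n a_n at x^n (shift);
-6 y(x) has coefficient -6 a_n at x^n.
Matching x^n: (n+2)(n+1) a_{n+2} + (-4n - 6) a_n = 0.
Thus a_{n+2} = (4n + 6) / ((n+1)(n+2)) * a_n.

Check with a_0 = 1, a_1 = 2 (apply the recurrence for n = 0, 1, 2, 3): a_0 = 1, a_1 = 2, a_2 = 3, a_3 = 10/3, a_4 = 7/2, a_5 = 3.

a_(n+2) = (4n + 6) / ((n+1)(n+2)) * a_n; check: a_0 = 1, a_1 = 2, a_2 = 3, a_3 = 10/3, a_4 = 7/2, a_5 = 3


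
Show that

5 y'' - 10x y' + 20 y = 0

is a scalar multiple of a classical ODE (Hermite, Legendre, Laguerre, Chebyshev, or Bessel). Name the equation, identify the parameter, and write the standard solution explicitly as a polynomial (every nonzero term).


All three coefficients share the factor 5; dividing through by 5 gives  y'' - 2x y' + 4 y = 0.
This matches the Hermite equation y'' - 2x y' + 2n y = 0 with 2n = 4, so n = 2; the polynomial solution is H_2(x).
With y = sum_k a_k x^k, matching x^k gives (k+2)(k+1) a_{k+2} = 2(k - n) a_k = 2(k - 2) a_k. The right side vanishes at k = 2, so the series with the parity of 2 terminates at degree 2.
Standard normalization: leading coefficient of H_n is 2^n, so a_2 = 2^2 = 4. Work downward with a_k = (k+1)(k+2) a_{k+2} / (2(k - n)):
  a_0 = (1)(2)(4) / (2(0 - 2)) = 8/(-4) = -2
Hence H_2(x) = 4 x^2 - 2.

H_2(x); series = 4 x^2 - 2


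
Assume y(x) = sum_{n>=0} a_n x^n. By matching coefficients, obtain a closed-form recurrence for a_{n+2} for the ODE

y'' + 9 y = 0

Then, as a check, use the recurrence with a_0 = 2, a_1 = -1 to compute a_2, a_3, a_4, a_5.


Substitute y = sum_n a_n x^n into y'' + (const) y = 0.
y''(x) = sum_{n>=0} (n+2)(n+1) a_{n+2} x^n.
The ODE becomes sum_n [(n+2)(n+1) a_{n+2} + 9 a_n] x^n = 0.
Setting each coefficient to zero gives the recurrence:
  (n+2)(n+1) a_{n+2} + 9 a_n = 0,
  a_{n+2} = -9 / ((n+1)(n+2)) a_n.

Check with a_0 = 2, a_1 = -1 (apply the recurrence for n = 0, 1, 2, 3): a_0 = 2, a_1 = -1, a_2 = -9, a_3 = 3/2, a_4 = 27/4, a_5 = -27/40.

a_{n+2} = -9/((n+1)(n+2)) * a_n; check: a_0 = 2, a_1 = -1, a_2 = -9, a_3 = 3/2, a_4 = 27/4, a_5 = -27/40


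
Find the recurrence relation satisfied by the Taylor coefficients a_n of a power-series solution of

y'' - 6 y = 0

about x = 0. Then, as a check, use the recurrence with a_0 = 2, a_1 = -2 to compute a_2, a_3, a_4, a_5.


Substitute y = sum_n a_n x^n into y'' + (const) y = 0.
y''(x) = sum_{n>=0} (n+2)(n+1) a_{n+2} x^n.
The ODE becomes sum_n [(n+2)(n+1) a_{n+2} - 6 a_n] x^n = 0.
Setting each coefficient to zero gives the recurrence:
  (n+2)(n+1) a_{n+2} - 6 a_n = 0,
  a_{n+2} = 6 / ((n+1)(n+2)) a_n.

Check with a_0 = 2, a_1 = -2 (apply the recurrence for n = 0, 1, 2, 3): a_0 = 2, a_1 = -2, a_2 = 6, a_3 = -2, a_4 = 3, a_5 = -3/5.

a_{n+2} = 6/((n+1)(n+2)) * a_n; check: a_0 = 2, a_1 = -2, a_2 = 6, a_3 = -2, a_4 = 3, a_5 = -3/5


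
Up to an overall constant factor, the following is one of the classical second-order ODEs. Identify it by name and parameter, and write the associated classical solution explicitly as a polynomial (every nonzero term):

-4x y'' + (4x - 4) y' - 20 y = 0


All three coefficients share the factor -4; dividing through by -4 gives  x y'' + (1 - x) y' + 5 y = 0.
This matches the Laguerre equation x y'' + (1 - x) y' + n y = 0 with n = 5; the polynomial solution is L_5(x).
With y = sum_k a_k x^k, matching x^k gives (k+1)k a_{k+1} + (k+1) a_{k+1} - k a_k + n a_k = 0, i.e. (k+1)^2 a_{k+1} = (k - n) a_k = (k - 5) a_k. The right side vanishes at k = 5, so the series terminates at degree 5.
Standard normalization L_n(0) = 1 gives a_0 = 1. Work upward with a_{k+1} = (k - 5) a_k / (k+1)^2:
  a_1 = (0 - 5)(1) / 1^2 = -5/1 = -5
  a_2 = (1 - 5)(-5) / 2^2 = 20/4 = 5
  a_3 = (2 - 5)(5) / 3^2 = -15/9 = -5/3
  a_4 = (3 - 5)(-5/3) / 4^2 = (10/3)/16 = 5/24
  a_5 = (4 - 5)(5/24) / 5^2 = (-5/24)/25 = -1/120
Hence L_5(x) = -x^5/120 + 5 x^4/24 - 5 x^3/3 + 5 x^2 - 5 x + 1.

L_5(x); series = -x^5/120 + 5 x^4/24 - 5 x^3/3 + 5 x^2 - 5 x + 1


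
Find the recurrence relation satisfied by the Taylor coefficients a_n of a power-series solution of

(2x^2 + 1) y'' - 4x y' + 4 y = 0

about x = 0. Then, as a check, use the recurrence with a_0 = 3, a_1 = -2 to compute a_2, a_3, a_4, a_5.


Substitute y = sum_n a_n x^n.
(1 + 2 x^2) y'' contributes (n+2)(n+1) a_{n+2} + 2 n(n-1) a_n at x^n.
-4 x y'(x) contributes -4 n a_n at x^n.
4 y(x) contributes 4 a_n at x^n.
Matching x^n: (n+2)(n+1) a_{n+2} + (2 n(n-1) - 4 n + 4) a_n = 0.
Thus a_{n+2} = (-2 n(n-1) + 4 n - 4) / ((n+1)(n+2)) * a_n.

Check with a_0 = 3, a_1 = -2 (apply the recurrence for n = 0, 1, 2, 3): a_0 = 3, a_1 = -2, a_2 = -6, a_3 = 0, a_4 = 0, a_5 = 0.

a_(n+2) = (-2 n(n-1) + 4 n - 4) / ((n+1)(n+2)) * a_n; check: a_0 = 3, a_1 = -2, a_2 = -6, a_3 = 0, a_4 = 0, a_5 = 0


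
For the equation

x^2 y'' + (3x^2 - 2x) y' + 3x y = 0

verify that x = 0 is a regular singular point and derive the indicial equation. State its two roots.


Divide by x^2 to reach normal form y'' + P_1(x) y' + P_2(x) y = 0 with P_1(x) = 3 - 2/x and P_2(x) = 3/x.
x = 0 is a singular point because the y'-coefficient 3 - 2/x has a pole at x = 0 and the y-coefficient 3/x has a pole at x = 0.
It is a regular singular point because x P_1(x) = p(x) = 3x - 2 and x^2 P_2(x) = q(x) = 3x are polynomials, hence analytic at x = 0.
p(0) = -2,  q(0) = 0.
Indicial equation: r(r-1) + p(0) r + q(0) = 0, i.e. r^2 + (p(0) - 1) r + q(0) = 0, i.e. r^2 - 3 r = 0.
Discriminant: (-3)^2 - 4(0) = 9, so r = (3 ± 3)/2.
Solving: r_1 = 3, r_2 = 0.

indicial: r^2 - 3 r = 0; roots r_1 = 3, r_2 = 0


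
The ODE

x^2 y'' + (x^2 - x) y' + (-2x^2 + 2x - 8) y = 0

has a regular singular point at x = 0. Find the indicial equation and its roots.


Divide by x^2 to reach normal form y'' + P_1(x) y' + P_2(x) y = 0 with P_1(x) = 1 - 1/x and P_2(x) = -2 + 2/x - 8/x^2.
x = 0 is a singular point because the y'-coefficient 1 - 1/x has a pole at x = 0 and the y-coefficient -2 + 2/x - 8/x^2 has a pole at x = 0.
It is a regular singular point because x P_1(x) = p(x) = x - 1 and x^2 P_2(x) = q(x) = -2x^2 + 2x - 8 are polynomials, hence analytic at x = 0.
p(0) = -1,  q(0) = -8.
Indicial equation: r(r-1) + p(0) r + q(0) = 0, i.e. r^2 + (p(0) - 1) r + q(0) = 0, i.e. r^2 - 2 r - 8 = 0.
Discriminant: (-2)^2 - 4(-8) = 36, so r = (2 ± 6)/2.
Solving: r_1 = 4, r_2 = -2.

indicial: r^2 - 2 r - 8 = 0; roots r_1 = 4, r_2 = -2


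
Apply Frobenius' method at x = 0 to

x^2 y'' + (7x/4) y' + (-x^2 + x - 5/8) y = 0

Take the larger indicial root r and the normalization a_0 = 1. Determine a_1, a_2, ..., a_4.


Write in Frobenius form y'' + (p(x)/x) y' + (q(x)/x^2) y = 0:
  p(x) = 7/4,  q(x) = -x^2 + x - 5/8.
Indicial equation: r(r-1) + (7/4) r + (-5/8) = 0 -> roots r_1 = 1/2, r_2 = -5/4.
Take r = r_1 = 1/2. Let y(x) = x^r sum_{n>=0} a_n x^n with a_0 = 1.
Substitute y = x^r sum a_n x^n and match x^{r+n}. The recurrence is
  D(n) a_n + 1 a_{n-1} - 1 a_{n-2} = 0,  where D(n) = (r+n)(r+n-1) + (7/4)(r+n) + (-5/8).
  a_n = [-1 a_{n-1} + 1 a_{n-2}] / D(n).
Since the indicial polynomial factors as (r - r_1)(r - r_2), D(n) = (r_1 + n - r_1)(r_1 + n - r_2) = n(n + 7/4).
Evaluating step by step (a_0 = 1):
  n = 1: D(1) = 1(1 + 7/4) = 11/4; numerator = -1(1) = -1; a_1 = (-1)/(11/4) = -4/11
  n = 2: D(2) = 2(2 + 7/4) = 15/2; numerator = -1(-4/11) + 1(1) = 15/11; a_2 = (15/11)/(15/2) = 2/11
  n = 3: D(3) = 3(3 + 7/4) = 57/4; numerator = -1(2/11) + 1(-4/11) = -6/11; a_3 = (-6/11)/(57/4) = -8/209
  n = 4: D(4) = 4(4 + 7/4) = 23; numerator = -1(-8/209) + 1(2/11) = 46/209; a_4 = (46/209)/(23) = 2/209

r = 1/2; a_0 = 1; a_1 = -4/11; a_2 = 2/11; a_3 = -8/209; a_4 = 2/209


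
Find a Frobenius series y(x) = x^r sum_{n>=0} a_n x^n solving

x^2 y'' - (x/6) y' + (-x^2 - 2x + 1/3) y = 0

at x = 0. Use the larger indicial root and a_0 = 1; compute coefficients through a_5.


Write in Frobenius form y'' + (p(x)/x) y' + (q(x)/x^2) y = 0:
  p(x) = -1/6,  q(x) = -x^2 - 2x + 1/3.
Indicial equation: r(r-1) + (-1/6) r + (1/3) = 0 -> roots r_1 = 2/3, r_2 = 1/2.
Take r = r_1 = 2/3. Let y(x) = x^r sum_{n>=0} a_n x^n with a_0 = 1.
Substitute y = x^r sum a_n x^n and match x^{r+n}. The recurrence is
  D(n) a_n - 2 a_{n-1} - 1 a_{n-2} = 0,  where D(n) = (r+n)(r+n-1) + (-1/6)(r+n) + (1/3).
  a_n = [2 a_{n-1} + 1 a_{n-2}] / D(n).
Since the indicial polynomial factors as (r - r_1)(r - r_2), D(n) = (r_1 + n - r_1)(r_1 + n - r_2) = n(n + 1/6).
Evaluating step by step (a_0 = 1):
  n = 1: D(1) = 1(1 + 1/6) = 7/6; numerator = 2(1) = 2; a_1 = (2)/(7/6) = 12/7
  n = 2: D(2) = 2(2 + 1/6) = 13/3; numerator = 2(12/7) + 1(1) = 31/7; a_2 = (31/7)/(13/3) = 93/91
  n = 3: D(3) = 3(3 + 1/6) = 19/2; numerator = 2(93/91) + 1(12/7) = 342/91; a_3 = (342/91)/(19/2) = 36/91
  n = 4: D(4) = 4(4 + 1/6) = 50/3; numerator = 2(36/91) + 1(93/91) = 165/91; a_4 = (165/91)/(50/3) = 99/910
  n = 5: D(5) = 5(5 + 1/6) = 155/6; numerator = 2(99/910) + 1(36/91) = 279/455; a_5 = (279/455)/(155/6) = 54/2275

r = 2/3; a_0 = 1; a_1 = 12/7; a_2 = 93/91; a_3 = 36/91; a_4 = 99/910; a_5 = 54/2275


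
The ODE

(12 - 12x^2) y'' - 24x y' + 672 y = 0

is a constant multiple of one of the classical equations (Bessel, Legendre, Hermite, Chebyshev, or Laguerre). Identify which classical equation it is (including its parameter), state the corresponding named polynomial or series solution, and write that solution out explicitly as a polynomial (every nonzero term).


All three coefficients share the factor 12; dividing through by 12 gives  (1 - x^2) y'' - 2x y' + 56 y = 0.
This matches the Legendre equation (1 - x^2) y'' - 2x y' + n(n+1) y = 0 (note the -2x y' term) with n(n+1) = 56, so n = 7; the polynomial solution is P_7(x).
With y = sum_k a_k x^k, matching x^k gives (k+2)(k+1) a_{k+2} = [k(k+1) - n(n+1)] a_k = (k - 7)(k + 8) a_k. The right side vanishes at k = 7, so the series with the parity of 7 terminates at degree 7.
Standard normalization (P_n(1) = 1): leading coefficient (2n)!/(2^n (n!)^2) = 87178291200/(128*25401600) = 429/16, so a_7 = 429/16. Work downward with a_k = (k+1)(k+2) a_{k+2} / ((k - 7)(k + 8)):
  a_5 = (6)(7)(429/16) / ((5 - 7)(5 + 8)) = (9009/8)/(-26) = -693/16
  a_3 = (4)(5)(-693/16) / ((3 - 7)(3 + 8)) = (-3465/4)/(-44) = 315/16
  a_1 = (2)(3)(315/16) / ((1 - 7)(1 + 8)) = (945/8)/(-54) = -35/16
Hence P_7(x) = 429 x^7/16 - 693 x^5/16 + 315 x^3/16 - 35 x/16.

P_7(x); series = 429 x^7/16 - 693 x^5/16 + 315 x^3/16 - 35 x/16


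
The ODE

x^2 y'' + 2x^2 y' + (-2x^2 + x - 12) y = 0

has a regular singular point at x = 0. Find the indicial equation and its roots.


Divide by x^2 to reach normal form y'' + P_1(x) y' + P_2(x) y = 0 with P_1(x) = 2 and P_2(x) = -2 + 1/x - 12/x^2.
x = 0 is a singular point because the y-coefficient -2 + 1/x - 12/x^2 has a pole at x = 0.
It is a regular singular point because x P_1(x) = p(x) = 2x and x^2 P_2(x) = q(x) = -2x^2 + x - 12 are polynomials, hence analytic at x = 0.
p(0) = 0,  q(0) = -12.
Indicial equation: r(r-1) + p(0) r + q(0) = 0, i.e. r^2 + (p(0) - 1) r + q(0) = 0, i.e. r^2 - 1 r - 12 = 0.
Discriminant: (-1)^2 - 4(-12) = 49, so r = (1 ± 7)/2.
Solving: r_1 = 4, r_2 = -3.

indicial: r^2 - 1 r - 12 = 0; roots r_1 = 4, r_2 = -3


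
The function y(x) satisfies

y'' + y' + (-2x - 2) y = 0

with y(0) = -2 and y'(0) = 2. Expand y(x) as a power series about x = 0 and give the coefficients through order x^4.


Ansatz: y(x) = sum_{n>=0} a_n x^n, so y'(x) = sum_{n>=1} n a_n x^(n-1) and y''(x) = sum_{n>=2} n(n-1) a_n x^(n-2).
Substitute into P(x) y'' + Q(x) y' + R(x) y = 0 with P(x) = 1, Q(x) = 1, R(x) = -2x - 2, and match powers of x.
Initial conditions: a_0 = -2, a_1 = 2.
Setting the coefficient of each power of x to zero and solving order by order (substituting the coefficients already found):
  x^0: 2 a_2 + a_1 - 2 a_0 = 0  ->  2 a_2 = -a_1 + 2 a_0 = -6  ->  a_2 = -3
  x^1: 6 a_3 + 2 a_2 - 2 a_1 - 2 a_0 = 0  ->  6 a_3 = -2 a_2 + 2 a_1 + 2 a_0 = 6  ->  a_3 = 1
  x^2: 12 a_4 + 3 a_3 - 2 a_2 - 2 a_1 = 0  ->  12 a_4 = -3 a_3 + 2 a_2 + 2 a_1 = -5  ->  a_4 = -5/12
Truncated series: y(x) = -2 + 2 x - 3 x^2 + x^3 - (5/12) x^4 + O(x^5).

a_0 = -2; a_1 = 2; a_2 = -3; a_3 = 1; a_4 = -5/12


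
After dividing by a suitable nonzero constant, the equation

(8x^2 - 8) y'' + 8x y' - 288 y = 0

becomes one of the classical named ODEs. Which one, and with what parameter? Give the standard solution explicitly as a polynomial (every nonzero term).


All three coefficients share the factor -8; dividing through by -8 gives  (1 - x^2) y'' - x y' + 36 y = 0.
This matches the Chebyshev equation (1 - x^2) y'' - x y' + n^2 y = 0 (note the -x y' term, not -2x y') with n^2 = 36, so n = 6; the polynomial solution is T_6(x).
With y = sum_k a_k x^k, matching x^k gives (k+2)(k+1) a_{k+2} = (k^2 - n^2) a_k = (k - 6)(k + 6) a_k. The right side vanishes at k = 6, so the series with the parity of 6 terminates at degree 6.
Standard normalization: leading coefficient of T_n is 2^(n-1), so a_6 = 2^5 = 32. Work downward with a_k = (k+1)(k+2) a_{k+2} / ((k - 6)(k + 6)):
  a_4 = (5)(6)(32) / ((4 - 6)(4 + 6)) = 960/(-20) = -48
  a_2 = (3)(4)(-48) / ((2 - 6)(2 + 6)) = -576/(-32) = 18
  a_0 = (1)(2)(18) / ((0 - 6)(0 + 6)) = 36/(-36) = -1
Hence T_6(x) = 32 x^6 - 48 x^4 + 18 x^2 - 1.

T_6(x); series = 32 x^6 - 48 x^4 + 18 x^2 - 1


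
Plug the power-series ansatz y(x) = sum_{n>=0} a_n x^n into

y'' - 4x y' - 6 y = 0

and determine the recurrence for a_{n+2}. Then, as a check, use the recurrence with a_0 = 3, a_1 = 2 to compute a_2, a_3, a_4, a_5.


Substitute y = sum_n a_n x^n.
y''(x) has coefficient (n+2)(n+1) a_{n+2} at x^n;
-4 x y'(x) has coefficient -4 n a_n at x^n (shift);
-6 y(x) has coefficient -6 a_n at x^n.
Matching x^n: (n+2)(n+1) a_{n+2} + (-4n - 6) a_n = 0.
Thus a_{n+2} = (4n + 6) / ((n+1)(n+2)) * a_n.

Check with a_0 = 3, a_1 = 2 (apply the recurrence for n = 0, 1, 2, 3): a_0 = 3, a_1 = 2, a_2 = 9, a_3 = 10/3, a_4 = 21/2, a_5 = 3.

a_(n+2) = (4n + 6) / ((n+1)(n+2)) * a_n; check: a_0 = 3, a_1 = 2, a_2 = 9, a_3 = 10/3, a_4 = 21/2, a_5 = 3


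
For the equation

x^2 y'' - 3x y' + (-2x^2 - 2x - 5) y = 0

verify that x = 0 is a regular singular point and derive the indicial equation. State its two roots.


Divide by x^2 to reach normal form y'' + P_1(x) y' + P_2(x) y = 0 with P_1(x) = -3/x and P_2(x) = -2 - 2/x - 5/x^2.
x = 0 is a singular point because the y'-coefficient -3/x has a pole at x = 0 and the y-coefficient -2 - 2/x - 5/x^2 has a pole at x = 0.
It is a regular singular point because x P_1(x) = p(x) = -3 and x^2 P_2(x) = q(x) = -2x^2 - 2x - 5 are polynomials, hence analytic at x = 0.
p(0) = -3,  q(0) = -5.
Indicial equation: r(r-1) + p(0) r + q(0) = 0, i.e. r^2 + (p(0) - 1) r + q(0) = 0, i.e. r^2 - 4 r - 5 = 0.
Discriminant: (-4)^2 - 4(-5) = 36, so r = (4 ± 6)/2.
Solving: r_1 = 5, r_2 = -1.

indicial: r^2 - 4 r - 5 = 0; roots r_1 = 5, r_2 = -1


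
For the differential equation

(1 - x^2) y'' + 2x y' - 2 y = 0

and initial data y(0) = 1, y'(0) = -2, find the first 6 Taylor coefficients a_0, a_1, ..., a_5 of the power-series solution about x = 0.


Ansatz: y(x) = sum_{n>=0} a_n x^n, so y'(x) = sum_{n>=1} n a_n x^(n-1) and y''(x) = sum_{n>=2} n(n-1) a_n x^(n-2).
Substitute into P(x) y'' + Q(x) y' + R(x) y = 0 with P(x) = 1 - x^2, Q(x) = 2x, R(x) = -2, and match powers of x.
Initial conditions: a_0 = 1, a_1 = -2.
Setting the coefficient of each power of x to zero and solving order by order (substituting the coefficients already found):
  x^0: 2 a_2 - 2 a_0 = 0  ->  2 a_2 = 2 a_0 = 2  ->  a_2 = 1
  x^1: 6 a_3 = 0  ->  a_3 = 0
  x^2: 12 a_4 = 0  ->  a_4 = 0
  x^3: 20 a_5 - 2 a_3 = 0  ->  20 a_5 = 2 a_3 = 0  ->  a_5 = 0
Truncated series: y(x) = 1 - 2 x + x^2 + O(x^6).

a_0 = 1; a_1 = -2; a_2 = 1; a_3 = 0; a_4 = 0; a_5 = 0


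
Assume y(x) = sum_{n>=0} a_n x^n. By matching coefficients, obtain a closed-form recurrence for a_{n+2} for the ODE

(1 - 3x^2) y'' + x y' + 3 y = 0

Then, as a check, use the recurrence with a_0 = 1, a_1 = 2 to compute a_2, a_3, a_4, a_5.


Substitute y = sum_n a_n x^n.
(1 - 3 x^2) y'' contributes (n+2)(n+1) a_{n+2} - 3 n(n-1) a_n at x^n.
x y'(x) contributes n a_n at x^n.
3 y(x) contributes 3 a_n at x^n.
Matching x^n: (n+2)(n+1) a_{n+2} + (-3 n(n-1) + n + 3) a_n = 0.
Thus a_{n+2} = (3 n(n-1) - n - 3) / ((n+1)(n+2)) * a_n.

Check with a_0 = 1, a_1 = 2 (apply the recurrence for n = 0, 1, 2, 3): a_0 = 1, a_1 = 2, a_2 = -3/2, a_3 = -4/3, a_4 = -1/8, a_5 = -4/5.

a_(n+2) = (3 n(n-1) - n - 3) / ((n+1)(n+2)) * a_n; check: a_0 = 1, a_1 = 2, a_2 = -3/2, a_3 = -4/3, a_4 = -1/8, a_5 = -4/5


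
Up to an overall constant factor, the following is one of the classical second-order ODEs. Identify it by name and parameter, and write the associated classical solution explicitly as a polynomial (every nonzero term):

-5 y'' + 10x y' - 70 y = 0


All three coefficients share the factor -5; dividing through by -5 gives  y'' - 2x y' + 14 y = 0.
This matches the Hermite equation y'' - 2x y' + 2n y = 0 with 2n = 14, so n = 7; the polynomial solution is H_7(x).
With y = sum_k a_k x^k, matching x^k gives (k+2)(k+1) a_{k+2} = 2(k - n) a_k = 2(k - 7) a_k. The right side vanishes at k = 7, so the series with the parity of 7 terminates at degree 7.
Standard normalization: leading coefficient of H_n is 2^n, so a_7 = 2^7 = 128. Work downward with a_k = (k+1)(k+2) a_{k+2} / (2(k - n)):
  a_5 = (6)(7)(128) / (2(5 - 7)) = 5376/(-4) = -1344
  a_3 = (4)(5)(-1344) / (2(3 - 7)) = -26880/(-8) = 3360
  a_1 = (2)(3)(3360) / (2(1 - 7)) = 20160/(-12) = -1680
Hence H_7(x) = 128 x^7 - 1344 x^5 + 3360 x^3 - 1680 x.

H_7(x); series = 128 x^7 - 1344 x^5 + 3360 x^3 - 1680 x


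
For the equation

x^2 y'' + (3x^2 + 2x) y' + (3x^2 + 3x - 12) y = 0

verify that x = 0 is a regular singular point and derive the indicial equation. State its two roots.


Divide by x^2 to reach normal form y'' + P_1(x) y' + P_2(x) y = 0 with P_1(x) = 3 + 2/x and P_2(x) = 3 + 3/x - 12/x^2.
x = 0 is a singular point because the y'-coefficient 3 + 2/x has a pole at x = 0 and the y-coefficient 3 + 3/x - 12/x^2 has a pole at x = 0.
It is a regular singular point because x P_1(x) = p(x) = 3x + 2 and x^2 P_2(x) = q(x) = 3x^2 + 3x - 12 are polynomials, hence analytic at x = 0.
p(0) = 2,  q(0) = -12.
Indicial equation: r(r-1) + p(0) r + q(0) = 0, i.e. r^2 + (p(0) - 1) r + q(0) = 0, i.e. r^2 + 1 r - 12 = 0.
Discriminant: (1)^2 - 4(-12) = 49, so r = (-1 ± 7)/2.
Solving: r_1 = 3, r_2 = -4.

indicial: r^2 + 1 r - 12 = 0; roots r_1 = 3, r_2 = -4


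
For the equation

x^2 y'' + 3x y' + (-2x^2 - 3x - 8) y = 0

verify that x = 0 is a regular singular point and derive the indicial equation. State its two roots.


Divide by x^2 to reach normal form y'' + P_1(x) y' + P_2(x) y = 0 with P_1(x) = 3/x and P_2(x) = -2 - 3/x - 8/x^2.
x = 0 is a singular point because the y'-coefficient 3/x has a pole at x = 0 and the y-coefficient -2 - 3/x - 8/x^2 has a pole at x = 0.
It is a regular singular point because x P_1(x) = p(x) = 3 and x^2 P_2(x) = q(x) = -2x^2 - 3x - 8 are polynomials, hence analytic at x = 0.
p(0) = 3,  q(0) = -8.
Indicial equation: r(r-1) + p(0) r + q(0) = 0, i.e. r^2 + (p(0) - 1) r + q(0) = 0, i.e. r^2 + 2 r - 8 = 0.
Discriminant: (2)^2 - 4(-8) = 36, so r = (-2 ± 6)/2.
Solving: r_1 = 2, r_2 = -4.

indicial: r^2 + 2 r - 8 = 0; roots r_1 = 2, r_2 = -4
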